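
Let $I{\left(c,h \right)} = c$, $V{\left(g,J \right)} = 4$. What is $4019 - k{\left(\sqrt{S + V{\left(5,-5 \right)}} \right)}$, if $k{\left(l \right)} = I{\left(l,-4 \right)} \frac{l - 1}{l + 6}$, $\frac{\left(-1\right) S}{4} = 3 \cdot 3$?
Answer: $\frac{- 12073 i + 8040 \sqrt{2}}{- 3 i + 2 \sqrt{2}} \approx 4022.3 - 2.1629 i$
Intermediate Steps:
$S = -36$ ($S = - 4 \cdot 3 \cdot 3 = \left(-4\right) 9 = -36$)
$k{\left(l \right)} = \frac{l \left(-1 + l\right)}{6 + l}$ ($k{\left(l \right)} = l \frac{l - 1}{l + 6} = l \frac{-1 + l}{6 + l} = \frac{l \left(-1 + l\right)}{6 + l}$)
$4019 - k{\left(\sqrt{S + V{\left(5,-5 \right)}} \right)} = 4019 - \frac{\sqrt{-36 + 4} \left(-1 + \sqrt{-36 + 4}\right)}{6 + \sqrt{-36 + 4}} = 4019 - \frac{\sqrt{-32} \left(-1 + \sqrt{-32}\right)}{6 + \sqrt{-32}} = 4019 - \frac{4 i \sqrt{2} \left(-1 + 4 i \sqrt{2}\right)}{6 + 4 i \sqrt{2}}$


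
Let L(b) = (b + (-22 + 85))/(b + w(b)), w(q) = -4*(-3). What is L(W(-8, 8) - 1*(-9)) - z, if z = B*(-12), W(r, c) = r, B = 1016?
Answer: 158560/13 ≈ 12197.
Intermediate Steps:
w(q) = 12
z = -12192 (z = 1016*(-12) = -12192)
L(b) = (63 + b)/(12 + b) (L(b) = (b + (-22 + 85))/(b + 12) = (b + 63)/(12 + b) = (63 + b)/(12 + b))
L(W(-8, 8) - 1*(-9)) - z = (63 + (-8 - 1*(-9)))/(12 + (-8 - 1*(-9))) - 1*(-12192) = (63 + (-8 + 9))/(12 + (-8 + 9)) + 12192 = (63 + 1)/(12 + 1) + 12192 = 64/13 + 12192 = 158560/13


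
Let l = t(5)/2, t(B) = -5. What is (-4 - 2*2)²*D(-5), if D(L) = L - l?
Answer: -160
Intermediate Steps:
l = -5/2 ≈ -2.5000
D(L) = 5/2 + L (D(L) = L - 1*(-5/2) = L + 5/2 = 5/2 + L)
(-4 - 2*2)²*D(-5) = (-4 - 2*2)²*(5/2 - 5) = (-4 - 4)²*(-5/2) = (-8)²*(-5/2) = 64*(-5/2) = -160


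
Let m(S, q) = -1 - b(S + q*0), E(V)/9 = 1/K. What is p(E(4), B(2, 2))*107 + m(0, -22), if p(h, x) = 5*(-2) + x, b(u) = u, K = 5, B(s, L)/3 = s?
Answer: -429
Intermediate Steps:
B(s, L) = 3*s
E(V) = 9/5
p(h, x) = -10 + x
m(S, q) = -1 - S (m(S, q) = -1 - (S + q*0) = -1 - (S + 0) = -1 - S)
p(E(4), B(2, 2))*107 + m(0, -22) = (-10 + 3*2)*107 + (-1 - 1*0) = (-10 + 6)*107 + (-1 + 0) = -4*107 - 1 = -428 - 1 = -429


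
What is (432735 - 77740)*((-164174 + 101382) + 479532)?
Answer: 147940616300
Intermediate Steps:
(432735 - 77740)*((-164174 + 101382) + 479532) = 354995*(-62792 + 479532) = 354995*416740 = 147940616300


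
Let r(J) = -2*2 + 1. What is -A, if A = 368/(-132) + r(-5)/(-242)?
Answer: 2015/726 ≈ 2.7755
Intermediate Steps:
r(J) = -3 (r(J) = -4 + 1 = -3)
A = -2015/726 (A = 368/(-132) - 3/(-242) = 368*(-1/132) - 3*(-1/242) = -92/33 + 3/242 = -2015/726 ≈ -2.7755)
-A = -1*(-2015/726) = 2015/726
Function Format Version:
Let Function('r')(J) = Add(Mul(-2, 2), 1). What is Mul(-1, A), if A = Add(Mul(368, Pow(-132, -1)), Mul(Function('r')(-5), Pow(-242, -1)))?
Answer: Rational(2015, 726) ≈ 2.7755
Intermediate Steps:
Function('r')(J) = -3 (Function('r')(J) = Add(-4, 1) = -3)
A = Rational(-2015, 726) (A = Add(Mul(368, Pow(-132, -1)), Mul(-3, Pow(-242, -1))) = Add(Mul(368, Rational(-1, 132)), Mul(-3, Rational(-1, 242))) = Add(Rational(-92, 33), Rational(3, 242)) = Rational(-2015, 726) ≈ -2.7755)
Mul(-1, A) = Mul(-1, Rational(-2015, 726)) = Rational(2015, 726)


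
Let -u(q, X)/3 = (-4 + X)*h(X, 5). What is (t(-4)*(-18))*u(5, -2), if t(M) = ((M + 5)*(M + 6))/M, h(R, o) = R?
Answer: -324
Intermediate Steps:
u(q, X) = -3*X*(-4 + X) (u(q, X) = -3*(-4 + X)*X = -3*X*(-4 + X))
t(M) = (5 + M)*(6 + M)/M (t(M) = ((5 + M)*(6 + M))/M = (5 + M)*(6 + M)/M)
(t(-4)*(-18))*u(5, -2) = ((11 - 4 + 30/(-4))*(-18))*(3*(-2)*(4 - 1*(-2))) = ((11 - 4 + 30*(-¼))*(-18))*(3*(-2)*(4 + 2)) = ((11 - 4 - 15/2)*(-18))*(3*(-2)*6) = -½*(-18)*(-36) = 9*(-36) = -324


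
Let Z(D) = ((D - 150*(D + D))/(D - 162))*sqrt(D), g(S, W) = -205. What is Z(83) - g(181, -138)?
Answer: 205 + 24817*sqrt(83)/79 ≈ 3066.9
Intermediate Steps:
Z(D) = -299*D**(3/2)/(-162 + D) (Z(D) = ((D - 300*D)/(-162 + D))*sqrt(D) = ((-299*D)/(-162 + D))*sqrt(D) = (-299*D/(-162 + D))*sqrt(D) = -299*D**(3/2)/(-162 + D))
Z(83) - g(181, -138) = -299*83**(3/2)/(-162 + 83) - 1*(-205) = -299*83*sqrt(83)/(-79) + 205 = -299*83*sqrt(83)*(-1/79) + 205 = 24817*sqrt(83)/79 + 205 = 205 + 24817*sqrt(83)/79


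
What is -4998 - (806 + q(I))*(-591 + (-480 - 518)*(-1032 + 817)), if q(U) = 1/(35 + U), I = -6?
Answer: -5001904067/29 ≈ -1.7248e+8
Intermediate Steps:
-4998 - (806 + q(I))*(-591 + (-480 - 518)*(-1032 + 817)) = -4998 - (806 + 1/(35 - 6))*(-591 + (-480 - 518)*(-1032 + 817)) = -4998 - (806 + 1/29)*(-591 - 998*(-215)) = -4998 - (806 + 1/29)*(-591 + 214570) = -4998 - 23375*213979/29 = -4998 - 1*5001759125/29 = -4998 - 5001759125/29 = -5001904067/29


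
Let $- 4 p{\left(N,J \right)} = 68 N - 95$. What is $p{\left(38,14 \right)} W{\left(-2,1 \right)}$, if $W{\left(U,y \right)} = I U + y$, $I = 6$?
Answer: $\frac{27379}{4} \approx 6844.8$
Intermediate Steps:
$W{\left(U,y \right)} = y + 6 U$ ($W{\left(U,y \right)} = 6 U + y = y + 6 U$)
$p{\left(N,J \right)} = \frac{95}{4} - 17 N$ ($p{\left(N,J \right)} = - \frac{68 N - 95}{4} = - \frac{-95 + 68 N}{4} = \frac{95}{4} - 17 N$)
$p{\left(38,14 \right)} W{\left(-2,1 \right)} = \left(\frac{95}{4} - 646\right) \left(1 + 6 \left(-2\right)\right) = \left(\frac{95}{4} - 646\right) \left(1 - 12\right) = \left(- \frac{2489}{4}\right) \left(-11\right) = \frac{27379}{4}$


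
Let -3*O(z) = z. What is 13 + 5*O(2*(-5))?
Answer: 89/3 ≈ 29.667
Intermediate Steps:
O(z) = -z/3
13 + 5*O(2*(-5)) = 13 + 5*(-2*(-5)/3) = 13 + 5*(-⅓*(-10)) = 13 + 5*(10/3) = 13 + 50/3 = 89/3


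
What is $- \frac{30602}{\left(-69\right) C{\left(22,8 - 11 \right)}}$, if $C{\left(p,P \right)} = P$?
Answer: $- \frac{30602}{207} \approx -147.84$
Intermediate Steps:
$- \frac{30602}{\left(-69\right) C{\left(22,8 - 11 \right)}} = - \frac{30602}{\left(-69\right) \left(8 - 11\right)} = - \frac{30602}{\left(-69\right) \left(-3\right)} = - \frac{30602}{207}$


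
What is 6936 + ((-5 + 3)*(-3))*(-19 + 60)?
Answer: 7182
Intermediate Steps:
6936 + ((-5 + 3)*(-3))*(-19 + 60) = 6936 - 2*(-3)*41 = 6936 + 6*41 = 6936 + 246 = 7182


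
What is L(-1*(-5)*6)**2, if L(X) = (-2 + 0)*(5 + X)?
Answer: 4900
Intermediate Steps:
L(X) = -10 - 2*X (L(X) = -2*(5 + X) = -10 - 2*X)
L(-1*(-5)*6)**2 = (-10 - 2*(-1*(-5))*6)**2 = (-10 - 10*6)**2 = (-10 - 2*30)**2 = (-10 - 60)**2 = (-70)**2 = 4900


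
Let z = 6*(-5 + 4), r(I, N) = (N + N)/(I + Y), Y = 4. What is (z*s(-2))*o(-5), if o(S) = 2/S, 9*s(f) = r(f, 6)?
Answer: 8/5 ≈ 1.6000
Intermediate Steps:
r(I, N) = 2*N/(4 + I) (r(I, N) = (N + N)/(I + 4) = (2*N)/(4 + I) = 2*N/(4 + I))
s(f) = 4/(3*(4 + f)) (s(f) = (2*6/(4 + f))/9 = (12/(4 + f))/9 = 4/(3*(4 + f)))
z = -6 (z = 6*(-1) = -6)
(z*s(-2))*o(-5) = (-8/(4 - 2))*(2/(-5)) = (-8/2)*(2*(-1/5)) = -8/2*(-2/5) = -6*2/3*(-2/5) = -4*(-2/5) = 8/5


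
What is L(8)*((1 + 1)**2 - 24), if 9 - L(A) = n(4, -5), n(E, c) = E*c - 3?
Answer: -640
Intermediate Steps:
n(E, c) = -3 + E*c
L(A) = 32 (L(A) = 9 - (-3 + 4*(-5)) = 9 - (-3 - 20) = 9 - 1*(-23) = 9 + 23 = 32)
L(8)*((1 + 1)**2 - 24) = 32*((1 + 1)**2 - 24) = 32*(2**2 - 24) = 32*(4 - 24) = 32*(-20) = -640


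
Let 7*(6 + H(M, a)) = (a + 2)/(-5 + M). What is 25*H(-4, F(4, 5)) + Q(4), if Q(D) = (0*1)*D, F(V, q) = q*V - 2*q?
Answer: -3250/21 ≈ -154.76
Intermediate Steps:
F(V, q) = -2*q + V*q (F(V, q) = V*q - 2*q = -2*q + V*q)
Q(D) = 0 (Q(D) = 0*D = 0)
H(M, a) = -6 + (2 + a)/(7*(-5 + M)) (H(M, a) = -6 + ((a + 2)/(-5 + M))/7 = -6 + ((2 + a)/(-5 + M))/7 = -6 + (2 + a)/(7*(-5 + M)))
25*H(-4, F(4, 5)) + Q(4) = 25*((212 + 5*(-2 + 4) - 42*(-4))/(7*(-5 - 4))) + 0 = 25*((⅐)*(212 + 5*2 + 168)/(-9)) + 0 = 25*((⅐)*(-⅑)*(212 + 10 + 168)) + 0 = 25*((⅐)*(-⅑)*390) + 0 = 25*(-130/21) + 0 = -3250/21 + 0 = -3250/21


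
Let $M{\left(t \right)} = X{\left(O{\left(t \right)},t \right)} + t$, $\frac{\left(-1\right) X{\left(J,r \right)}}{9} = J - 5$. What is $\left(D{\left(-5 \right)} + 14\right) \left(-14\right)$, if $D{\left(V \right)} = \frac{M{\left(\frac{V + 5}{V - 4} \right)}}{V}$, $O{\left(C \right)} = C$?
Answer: $-70$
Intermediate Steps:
$X{\left(J,r \right)} = 45 - 9 J$ ($X{\left(J,r \right)} = - 9 \left(J - 5\right) = - 9 \left(-5 + J\right) = 45 - 9 J$)
$M{\left(t \right)} = 45 - 8 t$ ($M{\left(t \right)} = \left(45 - 9 t\right) + t = 45 - 8 t$)
$D{\left(V \right)} = \frac{45 - \frac{8 \left(5 + V\right)}{-4 + V}}{V}$ ($D{\left(V \right)} = \frac{45 - 8 \frac{V + 5}{V - 4}}{V} = \frac{45 - 8 \frac{5 + V}{-4 + V}}{V} = \frac{45 - \frac{8 \left(5 + V\right)}{-4 + V}}{V}$)
$\left(D{\left(-5 \right)} + 14\right) \left(-14\right) = \left(\frac{-220 + 37 \left(-5\right)}{\left(-5\right) \left(-4 - 5\right)} + 14\right) \left(-14\right) = \left(- \frac{-220 - 185}{5 \left(-9\right)} + 14\right) \left(-14\right) = \left(\left(- \frac{1}{5}\right) \left(- \frac{1}{9}\right) \left(-405\right) + 14\right) \left(-14\right) = \left(-9 + 14\right) \left(-14\right) = 5 \left(-14\right) = -70$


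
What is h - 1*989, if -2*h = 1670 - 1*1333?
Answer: -2315/2 ≈ -1157.5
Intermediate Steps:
h = -337/2 (h = -(1670 - 1*1333)/2 = -(1670 - 1333)/2 = -½*337 = -337/2 ≈ -168.50)
h - 1*989 = -337/2 - 1*989 = -337/2 - 989 = -2315/2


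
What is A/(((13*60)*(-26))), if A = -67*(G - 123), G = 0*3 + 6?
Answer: -201/520 ≈ -0.38654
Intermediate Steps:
G = 6 (G = 0 + 6 = 6)
A = 7839 (A = -67*(6 - 123) = -67*(-117) = 7839)
A/(((13*60)*(-26))) = 7839/(((13*60)*(-26))) = 7839/((780*(-26))) = 7839/(-20280) = 7839*(-1/20280) = -201/520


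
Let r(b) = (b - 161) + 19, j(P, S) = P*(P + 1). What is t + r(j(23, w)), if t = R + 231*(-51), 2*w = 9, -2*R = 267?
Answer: -23009/2 ≈ -11505.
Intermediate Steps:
R = -267/2 (R = -1/2*267 = -267/2 ≈ -133.50)
w = 9/2 (w = (1/2)*9 = 9/2 ≈ 4.5000)
j(P, S) = P*(1 + P)
t = -23829/2 (t = -267/2 + 231*(-51) = -267/2 - 11781 = -23829/2 ≈ -11915.)
r(b) = -142 + b (r(b) = (-161 + b) + 19 = -142 + b)
t + r(j(23, w)) = -23829/2 + (-142 + 23*(1 + 23)) = -23829/2 + (-142 + 23*24) = -23829/2 + (-142 + 552) = -23829/2 + 410 = -23009/2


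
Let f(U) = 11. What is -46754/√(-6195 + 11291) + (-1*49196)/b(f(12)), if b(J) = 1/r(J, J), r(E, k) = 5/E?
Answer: -245980/11 - 23377*√26/182 ≈ -23017.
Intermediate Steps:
b(J) = J/5 (b(J) = 1/(5/J) = J/5)
-46754/√(-6195 + 11291) + (-1*49196)/b(f(12)) = -46754/√(-6195 + 11291) + (-1*49196)/(((⅕)*11)) = -46754*√26/364 - 49196/11/5 = -46754*√26/364 - 49196*5/11 = -23377*√26/182 - 245980/11 = -245980/11 - 23377*√26/182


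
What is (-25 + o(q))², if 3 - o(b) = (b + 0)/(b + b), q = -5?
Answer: 2025/4 ≈ 506.25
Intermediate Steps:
o(b) = 5/2 (o(b) = 3 - (b + 0)/(b + b) = 3 - b/(2*b) = 3 - b*1/(2*b) = 3 - 1*½ = 3 - ½ = 5/2)
(-25 + o(q))² = (-25 + 5/2)² = (-45/2)² = 2025/4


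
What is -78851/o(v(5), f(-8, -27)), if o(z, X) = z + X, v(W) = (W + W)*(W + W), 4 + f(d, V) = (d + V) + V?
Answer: -78851/34 ≈ -2319.1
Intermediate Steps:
f(d, V) = -4 + d + 2*V (f(d, V) = -4 + ((d + V) + V) = -4 + ((V + d) + V) = -4 + (d + 2*V) = -4 + d + 2*V)
v(W) = 4*W² (v(W) = (2*W)*(2*W) = 4*W²)
o(z, X) = X + z
-78851/o(v(5), f(-8, -27)) = -78851/((-4 - 8 + 2*(-27)) + 4*5²) = -78851/((-4 - 8 - 54) + 4*25) = -78851/(-66 + 100) = -78851/34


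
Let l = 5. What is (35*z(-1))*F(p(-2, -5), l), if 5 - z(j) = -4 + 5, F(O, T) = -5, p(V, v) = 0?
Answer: -700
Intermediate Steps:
z(j) = 4 (z(j) = 5 - (-4 + 5) = 5 - 1*1 = 5 - 1 = 4)
(35*z(-1))*F(p(-2, -5), l) = (35*4)*(-5) = 140*(-5) = -700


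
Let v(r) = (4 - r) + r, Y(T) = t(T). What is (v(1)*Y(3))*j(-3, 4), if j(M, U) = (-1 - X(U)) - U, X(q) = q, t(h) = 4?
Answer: -144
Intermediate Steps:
Y(T) = 4
v(r) = 4
j(M, U) = -1 - 2*U (j(M, U) = (-1 - U) - U = -1 - 2*U)
(v(1)*Y(3))*j(-3, 4) = (4*4)*(-1 - 2*4) = 16*(-1 - 8) = 16*(-9) = -144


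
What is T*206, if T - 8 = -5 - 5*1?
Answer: -412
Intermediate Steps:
T = -2 (T = 8 + (-5 - 5*1) = 8 + (-5 - 5) = 8 - 10 = -2)
T*206 = -2*206 = -412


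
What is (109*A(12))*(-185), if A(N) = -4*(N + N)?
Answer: 1935840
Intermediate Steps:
A(N) = -8*N
(109*A(12))*(-185) = (109*(-8*12))*(-185) = (109*(-96))*(-185) = -10464*(-185) = 1935840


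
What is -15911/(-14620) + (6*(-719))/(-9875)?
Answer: 44038361/28874500 ≈ 1.5252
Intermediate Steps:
-15911/(-14620) + (6*(-719))/(-9875) = -15911*(-1/14620) - 4314*(-1/9875) = 15911/14620 + 4314/9875 = 44038361/28874500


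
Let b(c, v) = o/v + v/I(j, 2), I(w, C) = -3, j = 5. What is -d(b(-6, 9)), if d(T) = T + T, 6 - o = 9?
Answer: 20/3 ≈ 6.6667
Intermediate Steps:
o = -3 (o = 6 - 1*9 = 6 - 9 = -3)
b(c, v) = -3/v - v/3 (b(c, v) = -3/v + v/(-3) = -3/v + v*(-1/3) = -3/v - v/3)
d(T) = 2*T
-d(b(-6, 9)) = -2*(-3/9 - 1/3*9) = -2*(-3*1/9 - 3) = -2*(-1/3 - 3) = -2*(-10)/3 = -1*(-20/3) = 20/3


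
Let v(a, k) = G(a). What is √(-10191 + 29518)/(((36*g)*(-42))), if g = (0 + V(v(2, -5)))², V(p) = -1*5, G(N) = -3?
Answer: -√19327/37800 ≈ -0.0036778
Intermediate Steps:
v(a, k) = -3
V(p) = -5
g = 25 (g = (0 - 5)² = (-5)² = 25)
√(-10191 + 29518)/(((36*g)*(-42))) = √(-10191 + 29518)/(((36*25)*(-42))) = √19327/((900*(-42))) = √19327/(-37800) = √19327*(-1/37800) = -√19327/37800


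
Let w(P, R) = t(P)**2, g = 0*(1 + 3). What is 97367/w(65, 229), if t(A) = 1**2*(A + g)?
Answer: 97367/4225 ≈ 23.045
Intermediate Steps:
g = 0 (g = 0*4 = 0)
t(A) = A (t(A) = 1**2*(A + 0) = 1*A = A)
w(P, R) = P**2
97367/w(65, 229) = 97367/(65**2) = 97367/4225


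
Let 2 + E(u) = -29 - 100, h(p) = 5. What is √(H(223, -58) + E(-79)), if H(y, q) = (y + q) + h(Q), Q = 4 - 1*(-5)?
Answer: √39 ≈ 6.2450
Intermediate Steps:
Q = 9 (Q = 4 + 5 = 9)
E(u) = -131 (E(u) = -2 + (-29 - 100) = -2 - 129 = -131)
H(y, q) = 5 + q + y (H(y, q) = (y + q) + 5 = (q + y) + 5 = 5 + q + y)
√(H(223, -58) + E(-79)) = √((5 - 58 + 223) - 131) = √(170 - 131) = √39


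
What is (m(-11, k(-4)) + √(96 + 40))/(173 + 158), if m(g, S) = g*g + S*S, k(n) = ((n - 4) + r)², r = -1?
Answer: 6682/331 + 2*√34/331 ≈ 20.223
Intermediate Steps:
k(n) = (-5 + n)² (k(n) = ((n - 4) - 1)² = ((-4 + n) - 1)² = (-5 + n)²)
m(g, S) = S² + g² (m(g, S) = g² + S² = S² + g²)
(m(-11, k(-4)) + √(96 + 40))/(173 + 158) = ((((-5 - 4)²)² + (-11)²) + √(96 + 40))/(173 + 158) = ((((-9)²)² + 121) + √136)/331 = ((81² + 121) + 2*√34)*(1/331) = ((6561 + 121) + 2*√34)*(1/331) = (6682 + 2*√34)*(1/331) = 6682/331 + 2*√34/331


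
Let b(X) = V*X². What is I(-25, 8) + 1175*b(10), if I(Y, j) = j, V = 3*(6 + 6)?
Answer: 4230008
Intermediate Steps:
V = 36 (V = 3*12 = 36)
b(X) = 36*X²
I(-25, 8) + 1175*b(10) = 8 + 1175*(36*10²) = 8 + 1175*(36*100) = 8 + 1175*3600 = 8 + 4230000 = 4230008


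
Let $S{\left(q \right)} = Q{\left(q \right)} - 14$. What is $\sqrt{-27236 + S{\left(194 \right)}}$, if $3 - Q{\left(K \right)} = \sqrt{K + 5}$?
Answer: $\sqrt{-27247 - \sqrt{199}} \approx 165.11 i$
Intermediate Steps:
$Q{\left(K \right)} = 3 - \sqrt{5 + K}$ ($Q{\left(K \right)} = 3 - \sqrt{K + 5} = 3 - \sqrt{5 + K}$)
$S{\left(q \right)} = -11 - \sqrt{5 + q}$ ($S{\left(q \right)} = \left(3 - \sqrt{5 + q}\right) - 14 = -11 - \sqrt{5 + q}$)
$\sqrt{-27236 + S{\left(194 \right)}} = \sqrt{-27236 - \left(11 + \sqrt{5 + 194}\right)} = \sqrt{-27236 - \left(11 + \sqrt{199}\right)} = \sqrt{-27247 - \sqrt{199}}$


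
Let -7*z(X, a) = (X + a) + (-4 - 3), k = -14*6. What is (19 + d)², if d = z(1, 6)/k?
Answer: 361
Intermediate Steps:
k = -84
z(X, a) = 1 - X/7 - a/7 (z(X, a) = -((X + a) + (-4 - 3))/7 = -((X + a) - 7)/7 = -(-7 + X + a)/7 = 1 - X/7 - a/7)
d = 0 (d = (1 - ⅐*1 - ⅐*6)/(-84) = (1 - ⅐ - 6/7)*(-1/84) = 0*(-1/84) = 0)
(19 + d)² = (19 + 0)² = 19² = 361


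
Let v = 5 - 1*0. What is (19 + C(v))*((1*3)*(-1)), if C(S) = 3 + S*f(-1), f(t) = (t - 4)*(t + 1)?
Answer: -66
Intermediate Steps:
v = 5 (v = 5 + 0 = 5)
f(t) = (1 + t)*(-4 + t) (f(t) = (-4 + t)*(1 + t) = (1 + t)*(-4 + t))
C(S) = 3 (C(S) = 3 + S*(-4 + (-1)² - 3*(-1)) = 3 + S*(-4 + 1 + 3) = 3 + S*0 = 3 + 0 = 3)
(19 + C(v))*((1*3)*(-1)) = (19 + 3)*((1*3)*(-1)) = 22*(3*(-1)) = 22*(-3) = -66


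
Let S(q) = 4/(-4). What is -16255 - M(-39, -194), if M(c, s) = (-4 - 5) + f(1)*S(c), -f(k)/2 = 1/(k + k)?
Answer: -16247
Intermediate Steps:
f(k) = -1/k (f(k) = -2/(k + k) = -2*1/(2*k) = -1/k)
S(q) = -1 (S(q) = 4*(-¼) = -1)
M(c, s) = -8 (M(c, s) = (-4 - 5) - 1/1*(-1) = -9 - 1*1*(-1) = -9 - 1*(-1) = -9 + 1 = -8)
-16255 - M(-39, -194) = -16255 - 1*(-8) = -16255 + 8 = -16247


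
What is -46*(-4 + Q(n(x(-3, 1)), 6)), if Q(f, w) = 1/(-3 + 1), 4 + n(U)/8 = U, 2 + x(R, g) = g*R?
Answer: 207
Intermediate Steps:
x(R, g) = -2 + R*g (x(R, g) = -2 + g*R = -2 + R*g)
n(U) = -32 + 8*U
Q(f, w) = -½ (Q(f, w) = 1/(-2) = -½)
-46*(-4 + Q(n(x(-3, 1)), 6)) = -46*(-4 - ½) = -46*(-9/2) = 207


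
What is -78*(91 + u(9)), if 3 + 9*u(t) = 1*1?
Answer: -21242/3 ≈ -7080.7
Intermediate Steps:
u(t) = -2/9 (u(t) = -1/3 + (1*1)/9 = -1/3 + (1/9)*1 = -1/3 + 1/9 = -2/9)
-78*(91 + u(9)) = -78*(91 - 2/9) = -78*817/9 = -21242/3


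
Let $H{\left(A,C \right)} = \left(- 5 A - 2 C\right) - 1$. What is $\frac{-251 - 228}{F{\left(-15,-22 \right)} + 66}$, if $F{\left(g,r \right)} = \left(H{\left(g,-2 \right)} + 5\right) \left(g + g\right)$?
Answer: $\frac{479}{2424} \approx 0.19761$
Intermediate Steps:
$H{\left(A,C \right)} = -1 - 5 A - 2 C$
$F{\left(g,r \right)} = 2 g \left(8 - 5 g\right)$ ($F{\left(g,r \right)} = \left(\left(-1 - 5 g - -4\right) + 5\right) \left(g + g\right) = \left(\left(-1 - 5 g + 4\right) + 5\right) 2 g = \left(\left(3 - 5 g\right) + 5\right) 2 g = \left(8 - 5 g\right) 2 g = 2 g \left(8 - 5 g\right)$)
$\frac{-251 - 228}{F{\left(-15,-22 \right)} + 66} = \frac{-251 - 228}{2 \left(-15\right) \left(8 - -75\right) + 66} = - \frac{479}{2 \left(-15\right) \left(8 + 75\right) + 66} = - \frac{479}{2 \left(-15\right) 83 + 66} = - \frac{479}{-2490 + 66} = - \frac{479}{-2424} = \left(-479\right) \left(- \frac{1}{2424}\right) = \frac{479}{2424}$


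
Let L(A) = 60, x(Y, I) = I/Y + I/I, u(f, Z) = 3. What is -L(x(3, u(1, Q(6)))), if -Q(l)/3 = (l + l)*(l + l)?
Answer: -60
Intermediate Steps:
Q(l) = -12*l**2 (Q(l) = -3*(l + l)*(l + l) = -3*2*l*2*l = -12*l**2)
x(Y, I) = 1 + I/Y (x(Y, I) = I/Y + 1 = 1 + I/Y)
-L(x(3, u(1, Q(6)))) = -1*60 = -60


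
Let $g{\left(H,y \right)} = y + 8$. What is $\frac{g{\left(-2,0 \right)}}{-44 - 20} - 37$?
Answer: $- \frac{297}{8} \approx -37.125$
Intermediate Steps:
$g{\left(H,y \right)} = 8 + y$
$\frac{g{\left(-2,0 \right)}}{-44 - 20} - 37 = \frac{8 + 0}{-44 - 20} - 37 = \frac{8}{-64} - 37 = 8 \left(- \frac{1}{64}\right) - 37 = - \frac{1}{8} - 37 = - \frac{297}{8}$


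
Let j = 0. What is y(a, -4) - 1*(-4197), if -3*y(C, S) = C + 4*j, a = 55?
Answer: 12536/3 ≈ 4178.7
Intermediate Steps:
y(C, S) = -C/3 (y(C, S) = -(C + 4*0)/3 = -(C + 0)/3 = -C/3)
y(a, -4) - 1*(-4197) = -⅓*55 - 1*(-4197) = -55/3 + 4197 = 12536/3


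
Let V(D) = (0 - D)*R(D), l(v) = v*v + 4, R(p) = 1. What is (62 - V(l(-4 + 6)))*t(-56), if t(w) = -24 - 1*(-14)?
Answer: -700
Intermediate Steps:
t(w) = -10 (t(w) = -24 + 14 = -10)
l(v) = 4 + v² (l(v) = v² + 4 = 4 + v²)
V(D) = -D (V(D) = (0 - D)*1 = -D*1 = -D)
(62 - V(l(-4 + 6)))*t(-56) = (62 - (-1)*(4 + (-4 + 6)²))*(-10) = (62 - (-1)*(4 + 2²))*(-10) = (62 - (-1)*(4 + 4))*(-10) = (62 - (-1)*8)*(-10) = (62 - 1*(-8))*(-10) = (62 + 8)*(-10) = 70*(-10) = -700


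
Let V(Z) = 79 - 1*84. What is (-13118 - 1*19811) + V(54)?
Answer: -32934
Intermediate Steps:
V(Z) = -5 (V(Z) = 79 - 84 = -5)
(-13118 - 1*19811) + V(54) = (-13118 - 1*19811) - 5 = (-13118 - 19811) - 5 = -32929 - 5 = -32934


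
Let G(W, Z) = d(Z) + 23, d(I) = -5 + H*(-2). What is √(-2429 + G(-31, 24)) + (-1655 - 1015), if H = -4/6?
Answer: -2670 + I*√21687/3 ≈ -2670.0 + 49.088*I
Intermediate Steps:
H = -⅔ (H = -4*⅙ = -⅔ ≈ -0.66667)
d(I) = -11/3 (d(I) = -5 - ⅔*(-2) = -5 + 4/3 = -11/3)
G(W, Z) = 58/3 (G(W, Z) = -11/3 + 23 = 58/3)
√(-2429 + G(-31, 24)) + (-1655 - 1015) = √(-2429 + 58/3) + (-1655 - 1015) = √(-7229/3) - 2670 = I*√21687/3 - 2670 = -2670 + I*√21687/3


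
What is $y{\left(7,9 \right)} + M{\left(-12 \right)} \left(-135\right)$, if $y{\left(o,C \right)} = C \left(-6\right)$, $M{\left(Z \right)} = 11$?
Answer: $-1539$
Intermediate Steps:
$y{\left(o,C \right)} = - 6 C$
$y{\left(7,9 \right)} + M{\left(-12 \right)} \left(-135\right) = \left(-6\right) 9 + 11 \left(-135\right) = -54 - 1485 = -1539$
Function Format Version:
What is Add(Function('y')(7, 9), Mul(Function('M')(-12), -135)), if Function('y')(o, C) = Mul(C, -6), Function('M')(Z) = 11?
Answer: -1539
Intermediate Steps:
Function('y')(o, C) = Mul(-6, C)
Add(Function('y')(7, 9), Mul(Function('M')(-12), -135)) = Add(Mul(-6, 9), Mul(11, -135)) = Add(-54, -1485) = -1539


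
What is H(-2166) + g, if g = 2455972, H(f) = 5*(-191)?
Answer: 2455017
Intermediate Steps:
H(f) = -955
H(-2166) + g = -955 + 2455972 = 2455017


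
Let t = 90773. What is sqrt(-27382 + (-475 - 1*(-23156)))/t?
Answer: I*sqrt(4701)/90773 ≈ 0.00075533*I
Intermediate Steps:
sqrt(-27382 + (-475 - 1*(-23156)))/t = sqrt(-27382 + (-475 - 1*(-23156)))/90773 = sqrt(-27382 + (-475 + 23156))*(1/90773) = sqrt(-27382 + 22681)*(1/90773) = sqrt(-4701)*(1/90773) = (I*sqrt(4701))*(1/90773) = I*sqrt(4701)/90773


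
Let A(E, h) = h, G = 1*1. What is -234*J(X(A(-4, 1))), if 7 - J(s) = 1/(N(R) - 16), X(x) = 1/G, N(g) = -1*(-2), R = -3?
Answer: -11583/7 ≈ -1654.7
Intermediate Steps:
N(g) = 2
G = 1
X(x) = 1 (X(x) = 1/1 = 1)
J(s) = 99/14 (J(s) = 7 - 1/(2 - 16) = 7 - 1/(-14) = 7 - 1*(-1/14) = 7 + 1/14 = 99/14)
-234*J(X(A(-4, 1))) = -234*99/14 = -11583/7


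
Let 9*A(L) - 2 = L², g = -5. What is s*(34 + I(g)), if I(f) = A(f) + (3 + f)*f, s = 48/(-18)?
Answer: -376/3 ≈ -125.33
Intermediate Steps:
s = -8/3 (s = 48*(-1/18) = -8/3 ≈ -2.6667)
A(L) = 2/9 + L²/9
I(f) = 2/9 + f²/9 + f*(3 + f) (I(f) = (2/9 + f²/9) + (3 + f)*f = (2/9 + f²/9) + f*(3 + f) = 2/9 + f²/9 + f*(3 + f))
s*(34 + I(g)) = -8*(34 + (2/9 + 3*(-5) + (10/9)*(-5)²))/3 = -8*(34 + (2/9 - 15 + (10/9)*25))/3 = -8*(34 + (2/9 - 15 + 250/9))/3 = -8*(34 + 13)/3 = -8/3*47 = -376/3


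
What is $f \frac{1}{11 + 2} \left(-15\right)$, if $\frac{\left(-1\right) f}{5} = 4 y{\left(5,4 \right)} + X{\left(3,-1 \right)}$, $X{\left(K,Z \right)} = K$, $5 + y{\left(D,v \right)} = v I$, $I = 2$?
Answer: $\frac{1125}{13} \approx 86.538$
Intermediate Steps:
$y{\left(D,v \right)} = -5 + 2 v$ ($y{\left(D,v \right)} = -5 + v 2 = -5 + 2 v$)
$f = -75$ ($f = - 5 \left(4 \left(-5 + 2 \cdot 4\right) + 3\right) = - 5 \left(4 \left(-5 + 8\right) + 3\right) = - 5 \left(4 \cdot 3 + 3\right) = - 5 \left(12 + 3\right) = \left(-5\right) 15 = -75$)
$f \frac{1}{11 + 2} \left(-15\right) = - 75 \frac{1}{11 + 2} \left(-15\right) = - 75 \cdot \frac{1}{13} \left(-15\right) = \left(-75\right) \left(- \frac{15}{13}\right) = \frac{1125}{13}$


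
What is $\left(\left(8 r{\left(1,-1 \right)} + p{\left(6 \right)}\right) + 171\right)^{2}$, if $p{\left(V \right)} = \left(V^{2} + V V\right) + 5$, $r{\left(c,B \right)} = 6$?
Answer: $87616$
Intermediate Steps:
$p{\left(V \right)} = 5 + 2 V^{2}$ ($p{\left(V \right)} = \left(V^{2} + V^{2}\right) + 5 = 2 V^{2} + 5 = 5 + 2 V^{2}$)
$\left(\left(8 r{\left(1,-1 \right)} + p{\left(6 \right)}\right) + 171\right)^{2} = \left(\left(8 \cdot 6 + \left(5 + 2 \cdot 6^{2}\right)\right) + 171\right)^{2} = \left(\left(48 + \left(5 + 2 \cdot 36\right)\right) + 171\right)^{2} = \left(\left(48 + \left(5 + 72\right)\right) + 171\right)^{2} = \left(\left(48 + 77\right) + 171\right)^{2} = \left(125 + 171\right)^{2} = 296^{2} = 87616$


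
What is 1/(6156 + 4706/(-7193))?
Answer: 7193/44275402 ≈ 0.00016246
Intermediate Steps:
1/(6156 + 4706/(-7193)) = 1/(6156 + 4706*(-1/7193)) = 1/(6156 - 4706/7193) = 1/(44275402/7193) = 7193/44275402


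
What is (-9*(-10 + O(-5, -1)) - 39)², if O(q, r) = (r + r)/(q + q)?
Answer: 60516/25 ≈ 2420.6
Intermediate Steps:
O(q, r) = r/q (O(q, r) = (2*r)/((2*q)) = (2*r)*(1/(2*q)) = r/q)
(-9*(-10 + O(-5, -1)) - 39)² = (-9*(-10 - 1/(-5)) - 39)² = (-9*(-10 - 1*(-⅕)) - 39)² = (-9*(-10 + ⅕) - 39)² = (-9*(-49/5) - 39)² = (441/5 - 39)² = (246/5)² = 60516/25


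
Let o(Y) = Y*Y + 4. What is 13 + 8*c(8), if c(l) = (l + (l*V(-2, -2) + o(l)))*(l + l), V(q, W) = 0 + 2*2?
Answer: 13837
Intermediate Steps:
o(Y) = 4 + Y² (o(Y) = Y² + 4 = 4 + Y²)
V(q, W) = 4 (V(q, W) = 0 + 4 = 4)
c(l) = 2*l*(4 + l² + 5*l) (c(l) = (l + (l*4 + (4 + l²)))*(l + l) = (l + (4*l + (4 + l²)))*(2*l) = (l + (4 + l² + 4*l))*(2*l) = (4 + l² + 5*l)*(2*l) = 2*l*(4 + l² + 5*l))
13 + 8*c(8) = 13 + 8*(2*8*(4 + 8² + 5*8)) = 13 + 8*(2*8*(4 + 64 + 40)) = 13 + 8*(2*8*108) = 13 + 8*1728 = 13 + 13824 = 13837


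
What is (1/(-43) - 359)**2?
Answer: 238331844/1849 ≈ 1.2890e+5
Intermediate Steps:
(1/(-43) - 359)**2 = (-1/43 - 359)**2 = (-15438/43)**2 = 238331844/1849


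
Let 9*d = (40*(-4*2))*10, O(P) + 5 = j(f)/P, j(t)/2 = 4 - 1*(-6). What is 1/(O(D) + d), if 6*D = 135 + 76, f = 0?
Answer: -1899/683615 ≈ -0.0027779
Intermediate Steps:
D = 211/6 (D = (135 + 76)/6 = (⅙)*211 = 211/6 ≈ 35.167)
j(t) = 20 (j(t) = 2*(4 - 1*(-6)) = 2*(4 + 6) = 2*10 = 20)
O(P) = -5 + 20/P
d = -3200/9 (d = ((40*(-4*2))*10)/9 = ((40*(-8))*10)/9 = (-320*10)/9 = (⅑)*(-3200) = -3200/9 ≈ -355.56)
1/(O(D) + d) = 1/((-5 + 20/(211/6)) - 3200/9) = 1/((-5 + 20*(6/211)) - 3200/9) = 1/((-5 + 120/211) - 3200/9) = 1/(-935/211 - 3200/9) = 1/(-683615/1899) = -1899/683615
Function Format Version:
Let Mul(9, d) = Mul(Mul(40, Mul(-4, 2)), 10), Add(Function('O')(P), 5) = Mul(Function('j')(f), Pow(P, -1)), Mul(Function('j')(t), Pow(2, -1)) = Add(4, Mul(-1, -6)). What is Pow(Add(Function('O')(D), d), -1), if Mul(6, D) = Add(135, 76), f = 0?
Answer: Rational(-1899, 683615) ≈ -0.0027779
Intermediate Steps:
D = Rational(211, 6) (D = Mul(Rational(1, 6), Add(135, 76)) = Mul(Rational(1, 6), 211) = Rational(211, 6) ≈ 35.167)
Function('j')(t) = 20 (Function('j')(t) = Mul(2, Add(4, Mul(-1, -6))) = Mul(2, Add(4, 6)) = Mul(2, 10) = 20)
Function('O')(P) = Add(-5, Mul(20, Pow(P, -1)))
d = Rational(-3200, 9) (d = Mul(Rational(1, 9), Mul(Mul(40, Mul(-4, 2)), 10)) = Mul(Rational(1, 9), Mul(Mul(40, -8), 10)) = Mul(Rational(1, 9), Mul(-320, 10)) = Mul(Rational(1, 9), -3200) = Rational(-3200, 9) ≈ -355.56)
Pow(Add(Function('O')(D), d), -1) = Pow(Add(Add(-5, Mul(20, Pow(Rational(211, 6), -1))), Rational(-3200, 9)), -1) = Pow(Add(Add(-5, Mul(20, Rational(6, 211))), Rational(-3200, 9)), -1) = Pow(Add(Add(-5, Rational(120, 211)), Rational(-3200, 9)), -1) = Pow(Add(Rational(-935, 211), Rational(-3200, 9)), -1) = Pow(Rational(-683615, 1899), -1) = Rational(-1899, 683615)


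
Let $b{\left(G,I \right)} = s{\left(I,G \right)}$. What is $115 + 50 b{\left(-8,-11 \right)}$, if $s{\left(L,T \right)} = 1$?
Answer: $165$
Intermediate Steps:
$b{\left(G,I \right)} = 1$
$115 + 50 b{\left(-8,-11 \right)} = 115 + 50 \cdot 1 = 115 + 50 = 165$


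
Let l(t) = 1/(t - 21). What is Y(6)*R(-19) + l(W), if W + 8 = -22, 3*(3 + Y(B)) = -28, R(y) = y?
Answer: 11950/51 ≈ 234.31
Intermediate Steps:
Y(B) = -37/3 (Y(B) = -3 + (⅓)*(-28) = -3 - 28/3 = -37/3)
W = -30 (W = -8 - 22 = -30)
l(t) = 1/(-21 + t)
Y(6)*R(-19) + l(W) = -37/3*(-19) + 1/(-21 - 30) = 703/3 + 1/(-51) = 703/3 - 1/51 = 11950/51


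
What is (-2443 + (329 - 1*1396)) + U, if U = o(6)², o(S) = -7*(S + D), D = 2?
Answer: -374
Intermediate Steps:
o(S) = -14 - 7*S (o(S) = -7*(S + 2) = -7*(2 + S) = -14 - 7*S)
U = 3136 (U = (-14 - 7*6)² = (-14 - 42)² = (-56)² = 3136)
(-2443 + (329 - 1*1396)) + U = (-2443 + (329 - 1*1396)) + 3136 = (-2443 + (329 - 1396)) + 3136 = (-2443 - 1067) + 3136 = -3510 + 3136 = -374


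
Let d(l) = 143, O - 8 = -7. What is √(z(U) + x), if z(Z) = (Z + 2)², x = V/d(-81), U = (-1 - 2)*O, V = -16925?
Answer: I*√2399826/143 ≈ 10.833*I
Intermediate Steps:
O = 1 (O = 8 - 7 = 1)
U = -3 (U = (-1 - 2)*1 = -3*1 = -3)
x = -16925/143 ≈ -118.36
z(Z) = (2 + Z)²
√(z(U) + x) = √((2 - 3)² - 16925/143) = √((-1)² - 16925/143) = √(1 - 16925/143) = √(-16782/143) = I*√2399826/143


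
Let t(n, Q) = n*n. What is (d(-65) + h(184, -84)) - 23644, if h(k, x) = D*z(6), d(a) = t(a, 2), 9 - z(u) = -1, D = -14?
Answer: -19559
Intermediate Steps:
t(n, Q) = n²
z(u) = 10 (z(u) = 9 - 1*(-1) = 9 + 1 = 10)
d(a) = a²
h(k, x) = -140 (h(k, x) = -14*10 = -140)
(d(-65) + h(184, -84)) - 23644 = ((-65)² - 140) - 23644 = (4225 - 140) - 23644 = 4085 - 23644 = -19559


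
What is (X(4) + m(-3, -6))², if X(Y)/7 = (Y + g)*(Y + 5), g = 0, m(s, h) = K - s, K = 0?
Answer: 65025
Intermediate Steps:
m(s, h) = -s (m(s, h) = 0 - s = -s)
X(Y) = 7*Y*(5 + Y) (X(Y) = 7*((Y + 0)*(Y + 5)) = 7*(Y*(5 + Y)) = 7*Y*(5 + Y))
(X(4) + m(-3, -6))² = (7*4*(5 + 4) - 1*(-3))² = (7*4*9 + 3)² = (252 + 3)² = 255² = 65025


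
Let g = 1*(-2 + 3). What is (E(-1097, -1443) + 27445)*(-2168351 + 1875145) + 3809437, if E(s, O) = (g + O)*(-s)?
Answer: 455771718811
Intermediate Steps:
g = 1 (g = 1*1 = 1)
E(s, O) = -s*(1 + O) (E(s, O) = (1 + O)*(-s) = -s*(1 + O))
(E(-1097, -1443) + 27445)*(-2168351 + 1875145) + 3809437 = (-1*(-1097)*(1 - 1443) + 27445)*(-2168351 + 1875145) + 3809437 = (-1*(-1097)*(-1442) + 27445)*(-293206) + 3809437 = (-1581874 + 27445)*(-293206) + 3809437 = -1554429*(-293206) + 3809437 = 455767909374 + 3809437 = 455771718811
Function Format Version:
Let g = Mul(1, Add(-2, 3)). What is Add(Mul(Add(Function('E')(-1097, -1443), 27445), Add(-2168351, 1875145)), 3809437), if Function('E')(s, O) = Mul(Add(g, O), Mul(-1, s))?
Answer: 455771718811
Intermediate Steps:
g = 1 (g = Mul(1, 1) = 1)
Function('E')(s, O) = Mul(-1, s, Add(1, O)) (Function('E')(s, O) = Mul(Add(1, O), Mul(-1, s)) = Mul(-1, s, Add(1, O)))
Add(Mul(Add(Function('E')(-1097, -1443), 27445), Add(-2168351, 1875145)), 3809437) = Add(Mul(Add(Mul(-1, -1097, Add(1, -1443)), 27445), Add(-2168351, 1875145)), 3809437) = Add(Mul(Add(Mul(-1, -1097, -1442), 27445), -293206), 3809437) = Add(Mul(Add(-1581874, 27445), -293206), 3809437) = Add(Mul(-1554429, -293206), 3809437) = Add(455767909374, 3809437) = 455771718811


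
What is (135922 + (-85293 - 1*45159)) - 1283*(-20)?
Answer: 31130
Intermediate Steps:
(135922 + (-85293 - 1*45159)) - 1283*(-20) = (135922 + (-85293 - 45159)) + 25660 = (135922 - 130452) + 25660 = 5470 + 25660 = 31130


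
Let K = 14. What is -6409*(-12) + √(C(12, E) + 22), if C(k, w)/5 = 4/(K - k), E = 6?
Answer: 76908 + 4*√2 ≈ 76914.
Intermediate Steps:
C(k, w) = 20/(14 - k) (C(k, w) = 5*(4/(14 - k)) = 20/(14 - k))
-6409*(-12) + √(C(12, E) + 22) = -6409*(-12) + √(-20/(-14 + 12) + 22) = -493*(-156) + √(-20/(-2) + 22) = 76908 + √(-20*(-½) + 22) = 76908 + √(10 + 22) = 76908 + √32 = 76908 + 4*√2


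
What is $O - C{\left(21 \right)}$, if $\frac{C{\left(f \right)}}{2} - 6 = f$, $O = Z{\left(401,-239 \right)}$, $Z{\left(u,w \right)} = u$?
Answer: $347$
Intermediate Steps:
$O = 401$
$C{\left(f \right)} = 12 + 2 f$
$O - C{\left(21 \right)} = 401 - \left(12 + 2 \cdot 21\right) = 401 - \left(12 + 42\right) = 401 - 54 = 347$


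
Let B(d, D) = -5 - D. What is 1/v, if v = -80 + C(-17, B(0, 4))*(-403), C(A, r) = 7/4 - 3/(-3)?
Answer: -4/4753 ≈ -0.00084157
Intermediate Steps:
C(A, r) = 11/4 (C(A, r) = 7*(¼) - 3*(-⅓) = 7/4 + 1 = 11/4)
v = -4753/4 (v = -80 + (11/4)*(-403) = -80 - 4433/4 = -4753/4 ≈ -1188.3)
1/v = 1/(-4753/4) = -4/4753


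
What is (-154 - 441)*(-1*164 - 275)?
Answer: 261205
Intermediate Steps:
(-154 - 441)*(-1*164 - 275) = -595*(-164 - 275) = -595*(-439) = 261205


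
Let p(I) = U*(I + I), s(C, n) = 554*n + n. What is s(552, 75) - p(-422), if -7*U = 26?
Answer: 269431/7 ≈ 38490.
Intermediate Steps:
U = -26/7 (U = -1/7*26 = -26/7 ≈ -3.7143)
s(C, n) = 555*n
p(I) = -52*I/7 (p(I) = -26*(I + I)/7 = -52*I/7)
s(552, 75) - p(-422) = 555*75 - (-52)*(-422)/7 = 41625 - 1*21944/7 = 41625 - 21944/7 = 269431/7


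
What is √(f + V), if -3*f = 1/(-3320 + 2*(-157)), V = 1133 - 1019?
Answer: √13549321758/10902 ≈ 10.677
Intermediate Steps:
V = 114
f = 1/10902 (f = -1/(3*(-3320 + 2*(-157))) = -1/(3*(-3320 - 314)) = -⅓/(-3634) = -⅓*(-1/3634) = 1/10902 ≈ 9.1726e-5)
√(f + V) = √(1/10902 + 114) = √(1242829/10902) = √13549321758/10902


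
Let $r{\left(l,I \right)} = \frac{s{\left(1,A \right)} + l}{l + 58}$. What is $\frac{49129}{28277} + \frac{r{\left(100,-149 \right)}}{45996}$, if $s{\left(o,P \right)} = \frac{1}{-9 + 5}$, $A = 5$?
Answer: $\frac{476055124137}{273999153248} \approx 1.7374$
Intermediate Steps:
$s{\left(o,P \right)} = - \frac{1}{4}$ ($s{\left(o,P \right)} = \frac{1}{-4} = - \frac{1}{4}$)
$r{\left(l,I \right)} = \frac{- \frac{1}{4} + l}{58 + l}$ ($r{\left(l,I \right)} = \frac{- \frac{1}{4} + l}{l + 58} = \frac{- \frac{1}{4} + l}{58 + l}$)
$\frac{49129}{28277} + \frac{r{\left(100,-149 \right)}}{45996} = \frac{49129}{28277} + \frac{\frac{1}{58 + 100} \left(- \frac{1}{4} + 100\right)}{45996} = 49129 \cdot \frac{1}{28277} + \frac{1}{158} \cdot \frac{399}{4} \cdot \frac{1}{45996} = \frac{49129}{28277} + \frac{1}{158} \cdot \frac{399}{4} \cdot \frac{1}{45996} = \frac{49129}{28277} + \frac{399}{632} \cdot \frac{1}{45996} = \frac{49129}{28277} + \frac{133}{9689824} = \frac{476055124137}{273999153248}$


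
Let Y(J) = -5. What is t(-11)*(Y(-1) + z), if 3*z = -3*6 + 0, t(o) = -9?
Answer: 99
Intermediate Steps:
z = -6 (z = (-3*6 + 0)/3 = (-18 + 0)/3 = (⅓)*(-18) = -6)
t(-11)*(Y(-1) + z) = -9*(-5 - 6) = -9*(-11) = 99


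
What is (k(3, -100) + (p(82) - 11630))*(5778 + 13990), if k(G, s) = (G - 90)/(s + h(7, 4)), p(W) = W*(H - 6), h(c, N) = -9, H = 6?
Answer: -25057580744/109 ≈ -2.2989e+8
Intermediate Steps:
p(W) = 0 (p(W) = W*(6 - 6) = W*0 = 0)
k(G, s) = (-90 + G)/(-9 + s) (k(G, s) = (G - 90)/(s - 9) = (-90 + G)/(-9 + s))
(k(3, -100) + (p(82) - 11630))*(5778 + 13990) = ((-90 + 3)/(-9 - 100) + (0 - 11630))*(5778 + 13990) = (-87/(-109) - 11630)*19768 = (-1/109*(-87) - 11630)*19768 = (87/109 - 11630)*19768 = -1267583/109*19768 = -25057580744/109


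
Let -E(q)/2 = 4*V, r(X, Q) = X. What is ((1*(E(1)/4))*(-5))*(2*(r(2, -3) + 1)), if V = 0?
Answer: 0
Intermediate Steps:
E(q) = 0 (E(q) = -8*0 = -2*0 = 0)
((1*(E(1)/4))*(-5))*(2*(r(2, -3) + 1)) = ((1*(0/4))*(-5))*(2*(2 + 1)) = ((1*(0*(¼)))*(-5))*(2*3) = ((1*0)*(-5))*6 = (0*(-5))*6 = 0*6 = 0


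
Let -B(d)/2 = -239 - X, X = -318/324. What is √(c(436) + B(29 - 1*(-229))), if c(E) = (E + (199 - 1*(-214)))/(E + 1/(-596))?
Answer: √2614332363325995/2338695 ≈ 21.863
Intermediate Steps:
X = -53/54 (X = -318*1/324 = -53/54 ≈ -0.98148)
B(d) = 12853/27 (B(d) = -2*(-239 - 1*(-53/54)) = -2*(-239 + 53/54) = -2*(-12853/54) = 12853/27)
c(E) = (413 + E)/(-1/596 + E) (c(E) = (E + (199 + 214))/(E - 1/596) = (E + 413)/(-1/596 + E) = (413 + E)/(-1/596 + E))
√(c(436) + B(29 - 1*(-229))) = √(596*(413 + 436)/(-1 + 596*436) + 12853/27) = √(596*849/(-1 + 259856) + 12853/27) = √(596*849/259855 + 12853/27) = √(596*(1/259855)*849 + 12853/27) = √(506004/259855 + 12853/27) = √(3353578423/7016085) = √2614332363325995/2338695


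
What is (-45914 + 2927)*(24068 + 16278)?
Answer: -1734353502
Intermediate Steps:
(-45914 + 2927)*(24068 + 16278) = -42987*40346 = -1734353502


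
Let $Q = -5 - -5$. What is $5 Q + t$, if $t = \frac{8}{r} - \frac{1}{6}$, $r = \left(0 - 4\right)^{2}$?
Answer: $\frac{1}{3} \approx 0.33333$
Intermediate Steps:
$Q = 0$ ($Q = -5 + 5 = 0$)
$r = 16$ ($r = \left(-4\right)^{2} = 16$)
$t = \frac{1}{3}$ ($t = \frac{8}{16} - \frac{1}{6} = 8 \cdot \frac{1}{16} - \frac{1}{6} = \frac{1}{2} - \frac{1}{6} = \frac{1}{3} \approx 0.33333$)
$5 Q + t = 5 \cdot 0 + \frac{1}{3} = 0 + \frac{1}{3} = \frac{1}{3}$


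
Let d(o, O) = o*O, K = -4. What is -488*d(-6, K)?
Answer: -11712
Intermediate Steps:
d(o, O) = O*o
-488*d(-6, K) = -(-1952)*(-6) = -488*24 = -11712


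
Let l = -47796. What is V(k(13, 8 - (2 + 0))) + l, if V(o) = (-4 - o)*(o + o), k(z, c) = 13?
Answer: -48238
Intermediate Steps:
V(o) = 2*o*(-4 - o) (V(o) = (-4 - o)*(2*o) = 2*o*(-4 - o))
V(k(13, 8 - (2 + 0))) + l = -2*13*(4 + 13) - 47796 = -2*13*17 - 47796 = -442 - 47796 = -48238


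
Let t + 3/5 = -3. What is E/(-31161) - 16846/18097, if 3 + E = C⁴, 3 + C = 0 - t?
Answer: -8411638788/9037189375 ≈ -0.93078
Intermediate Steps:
t = -18/5 (t = -⅗ - 3 = -18/5 ≈ -3.6000)
C = ⅗ (C = -3 + (0 - 1*(-18/5)) = -3 + (0 + 18/5) = -3 + 18/5 = ⅗ ≈ 0.60000)
E = -1794/625 (E = -3 + (⅗)⁴ = -3 + 81/625 = -1794/625 ≈ -2.8704)
E/(-31161) - 16846/18097 = -1794/625/(-31161) - 16846/18097 = -1794/625*(-1/31161) - 16846*1/18097 = 46/499375 - 16846/18097 = -8411638788/9037189375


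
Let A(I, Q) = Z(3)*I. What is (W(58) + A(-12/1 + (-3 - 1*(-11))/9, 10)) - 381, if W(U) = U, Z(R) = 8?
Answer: -3707/9 ≈ -411.89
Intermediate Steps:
A(I, Q) = 8*I
(W(58) + A(-12/1 + (-3 - 1*(-11))/9, 10)) - 381 = (58 + 8*(-12/1 + (-3 - 1*(-11))/9)) - 381 = (58 + 8*(-12*1 + (-3 + 11)*(⅑))) - 381 = (58 + 8*(-12 + 8*(⅑))) - 381 = (58 + 8*(-12 + 8/9)) - 381 = (58 + 8*(-100/9)) - 381 = (58 - 800/9) - 381 = -278/9 - 381 = -3707/9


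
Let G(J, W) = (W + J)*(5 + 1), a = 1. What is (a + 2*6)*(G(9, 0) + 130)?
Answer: 2392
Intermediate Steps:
G(J, W) = 6*J + 6*W (G(J, W) = (J + W)*6 = 6*J + 6*W)
(a + 2*6)*(G(9, 0) + 130) = (1 + 2*6)*((6*9 + 6*0) + 130) = (1 + 12)*((54 + 0) + 130) = 13*(54 + 130) = 13*184 = 2392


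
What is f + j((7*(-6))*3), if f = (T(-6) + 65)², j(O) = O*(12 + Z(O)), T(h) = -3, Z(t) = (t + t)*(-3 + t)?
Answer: -4093676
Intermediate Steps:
Z(t) = 2*t*(-3 + t) (Z(t) = (2*t)*(-3 + t) = 2*t*(-3 + t))
j(O) = O*(12 + 2*O*(-3 + O))
f = 3844 (f = (-3 + 65)² = 62² = 3844)
f + j((7*(-6))*3) = 3844 + 2*((7*(-6))*3)*(6 + ((7*(-6))*3)*(-3 + (7*(-6))*3)) = 3844 + 2*(-42*3)*(6 + (-42*3)*(-3 - 42*3)) = 3844 + 2*(-126)*(6 - 126*(-3 - 126)) = 3844 + 2*(-126)*(6 - 126*(-129)) = 3844 + 2*(-126)*(6 + 16254) = 3844 + 2*(-126)*16260 = 3844 - 4097520 = -4093676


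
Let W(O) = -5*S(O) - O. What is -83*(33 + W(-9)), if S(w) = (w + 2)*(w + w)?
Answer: 48804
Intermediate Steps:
S(w) = 2*w*(2 + w) (S(w) = (2 + w)*(2*w) = 2*w*(2 + w))
W(O) = -O - 10*O*(2 + O) (W(O) = -10*O*(2 + O) - O = -O - 10*O*(2 + O))
-83*(33 + W(-9)) = -83*(33 - 9*(-21 - 10*(-9))) = -83*(33 - 9*(-21 + 90)) = -83*(33 - 9*69) = -83*(33 - 621) = -83*(-588) = 48804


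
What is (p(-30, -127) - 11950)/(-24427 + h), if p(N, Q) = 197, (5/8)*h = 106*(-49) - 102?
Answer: 58765/164503 ≈ 0.35723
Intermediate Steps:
h = -42368/5 (h = 8*(106*(-49) - 102)/5 = 8*(-5194 - 102)/5 = (8/5)*(-5296) = -42368/5 ≈ -8473.6)
(p(-30, -127) - 11950)/(-24427 + h) = (197 - 11950)/(-24427 - 42368/5) = -11753/(-164503/5) = -11753*(-5/164503) = 58765/164503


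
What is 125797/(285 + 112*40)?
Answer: 125797/4765 ≈ 26.400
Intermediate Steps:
125797/(285 + 112*40) = 125797/(285 + 4480) = 125797/4765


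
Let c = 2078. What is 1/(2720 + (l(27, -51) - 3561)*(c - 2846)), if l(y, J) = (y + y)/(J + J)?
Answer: 17/46545568 ≈ 3.6523e-7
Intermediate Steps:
l(y, J) = y/J (l(y, J) = (2*y)/((2*J)) = (2*y)*(1/(2*J)) = y/J)
1/(2720 + (l(27, -51) - 3561)*(c - 2846)) = 1/(2720 + (27/(-51) - 3561)*(2078 - 2846)) = 1/(2720 + (27*(-1/51) - 3561)*(-768)) = 1/(2720 + (-9/17 - 3561)*(-768)) = 1/(2720 - 60546/17*(-768)) = 1/(2720 + 46499328/17) = 1/(46545568/17) = 17/46545568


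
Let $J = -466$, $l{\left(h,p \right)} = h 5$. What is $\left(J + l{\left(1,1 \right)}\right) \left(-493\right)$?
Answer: $227273$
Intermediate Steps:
$l{\left(h,p \right)} = 5 h$
$\left(J + l{\left(1,1 \right)}\right) \left(-493\right) = \left(-466 + 5 \cdot 1\right) \left(-493\right) = \left(-466 + 5\right) \left(-493\right) = \left(-461\right) \left(-493\right) = 227273$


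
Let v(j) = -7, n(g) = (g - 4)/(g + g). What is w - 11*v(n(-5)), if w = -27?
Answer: 50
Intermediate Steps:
n(g) = (-4 + g)/(2*g) (n(g) = (-4 + g)/((2*g)) = (-4 + g)*(1/(2*g)) = (-4 + g)/(2*g))
w - 11*v(n(-5)) = -27 - 11*(-7) = -27 + 77 = 50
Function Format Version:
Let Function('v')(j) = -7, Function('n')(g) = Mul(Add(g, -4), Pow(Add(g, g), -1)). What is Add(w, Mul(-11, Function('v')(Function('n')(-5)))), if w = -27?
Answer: 50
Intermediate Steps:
Function('n')(g) = Mul(Rational(1, 2), Pow(g, -1), Add(-4, g)) (Function('n')(g) = Mul(Add(-4, g), Pow(Mul(2, g), -1)) = Mul(Add(-4, g), Mul(Rational(1, 2), Pow(g, -1))) = Mul(Rational(1, 2), Pow(g, -1), Add(-4, g)))
Add(w, Mul(-11, Function('v')(Function('n')(-5)))) = Add(-27, Mul(-11, -7)) = Add(-27, 77) = 50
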